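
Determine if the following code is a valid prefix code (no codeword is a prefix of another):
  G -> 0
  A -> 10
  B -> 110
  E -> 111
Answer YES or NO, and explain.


Checking each pair (does one codeword prefix another?):
  G='0' vs A='10': no prefix
  G='0' vs B='110': no prefix
  G='0' vs E='111': no prefix
  A='10' vs G='0': no prefix
  A='10' vs B='110': no prefix
  A='10' vs E='111': no prefix
  B='110' vs G='0': no prefix
  B='110' vs A='10': no prefix
  B='110' vs E='111': no prefix
  E='111' vs G='0': no prefix
  E='111' vs A='10': no prefix
  E='111' vs B='110': no prefix
No violation found over all pairs.

YES -- this is a valid prefix code. No codeword is a prefix of any other codeword.


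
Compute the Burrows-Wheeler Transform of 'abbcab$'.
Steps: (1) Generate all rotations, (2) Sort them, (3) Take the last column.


Rotations (sorted):
  0: $abbcab -> last char: b
  1: ab$abbc -> last char: c
  2: abbcab$ -> last char: $
  3: b$abbca -> last char: a
  4: bbcab$a -> last char: a
  5: bcab$ab -> last char: b
  6: cab$abb -> last char: b


BWT = bc$aabb


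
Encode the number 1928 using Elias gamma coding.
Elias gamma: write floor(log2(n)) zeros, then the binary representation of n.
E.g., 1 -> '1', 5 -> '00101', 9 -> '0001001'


num_bits = floor(log2(1928)) + 1 = 11
leading_zeros = num_bits - 1 = 10
binary(1928) = 11110001000

Elias gamma(1928) = '0000000000' + '11110001000' = 000000000011110001000 (21 bits)


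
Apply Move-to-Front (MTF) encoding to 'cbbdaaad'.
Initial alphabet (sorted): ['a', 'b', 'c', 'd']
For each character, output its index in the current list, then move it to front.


MTF encoding:
'c': index 2 in ['a', 'b', 'c', 'd'] -> ['c', 'a', 'b', 'd']
'b': index 2 in ['c', 'a', 'b', 'd'] -> ['b', 'c', 'a', 'd']
'b': index 0 in ['b', 'c', 'a', 'd'] -> ['b', 'c', 'a', 'd']
'd': index 3 in ['b', 'c', 'a', 'd'] -> ['d', 'b', 'c', 'a']
'a': index 3 in ['d', 'b', 'c', 'a'] -> ['a', 'd', 'b', 'c']
'a': index 0 in ['a', 'd', 'b', 'c'] -> ['a', 'd', 'b', 'c']
'a': index 0 in ['a', 'd', 'b', 'c'] -> ['a', 'd', 'b', 'c']
'd': index 1 in ['a', 'd', 'b', 'c'] -> ['d', 'a', 'b', 'c']


Output: [2, 2, 0, 3, 3, 0, 0, 1]


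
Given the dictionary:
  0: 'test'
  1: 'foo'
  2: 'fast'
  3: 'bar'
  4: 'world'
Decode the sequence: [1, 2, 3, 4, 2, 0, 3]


Look up each index in the dictionary:
  1 -> 'foo'
  2 -> 'fast'
  3 -> 'bar'
  4 -> 'world'
  2 -> 'fast'
  0 -> 'test'
  3 -> 'bar'

Decoded: "foo fast bar world fast test bar"


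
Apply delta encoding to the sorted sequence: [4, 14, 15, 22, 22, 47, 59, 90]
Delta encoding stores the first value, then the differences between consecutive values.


First value: 4
Deltas:
  14 - 4 = 10
  15 - 14 = 1
  22 - 15 = 7
  22 - 22 = 0
  47 - 22 = 25
  59 - 47 = 12
  90 - 59 = 31


Delta encoded: [4, 10, 1, 7, 0, 25, 12, 31]


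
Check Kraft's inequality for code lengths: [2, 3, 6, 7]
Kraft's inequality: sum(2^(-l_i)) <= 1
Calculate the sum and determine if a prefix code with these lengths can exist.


Sum = 2^(-2) + 2^(-3) + 2^(-6) + 2^(-7)
    = 0.25 + 0.125 + 0.015625 + 0.0078125
    = 51/128 = 0.3984375
Since 0.3984375 <= 1, Kraft's inequality IS satisfied.
A prefix code with these lengths CAN exist.

Kraft sum = 0.3984375. Satisfied.


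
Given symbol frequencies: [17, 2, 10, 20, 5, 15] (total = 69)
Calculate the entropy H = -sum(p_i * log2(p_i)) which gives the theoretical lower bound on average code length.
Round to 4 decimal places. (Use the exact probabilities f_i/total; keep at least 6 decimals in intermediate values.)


Per-symbol terms -p_i * log2(p_i) with p_i = f_i/69:
  p = 17/69 = 0.246377: log2(p) = -2.021062, -p*log2(p) = 0.497943
  p = 2/69 = 0.028986: log2(p) = -5.108524, -p*log2(p) = 0.148073
  p = 10/69 = 0.144928: log2(p) = -2.786596, -p*log2(p) = 0.403855
  p = 20/69 = 0.289855: log2(p) = -1.786596, -p*log2(p) = 0.517854
  p = 5/69 = 0.072464: log2(p) = -3.786596, -p*log2(p) = 0.274391
  p = 15/69 = 0.217391: log2(p) = -2.201634, -p*log2(p) = 0.478616
H = 0.497943 + 0.148073 + 0.403855 + 0.517854 + 0.274391 + 0.478616 = 2.320732

H = 2.3207 bits/symbol


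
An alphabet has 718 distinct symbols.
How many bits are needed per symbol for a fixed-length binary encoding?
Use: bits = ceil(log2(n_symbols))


log2(718) = 9.4878
Bracket: 2^9 = 512 < 718 <= 2^10 = 1024
So ceil(log2(718)) = 10

bits = ceil(log2(718)) = ceil(9.4878) = 10 bits


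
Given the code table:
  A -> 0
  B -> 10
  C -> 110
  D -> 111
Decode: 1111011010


Decoding:
111 -> D
10 -> B
110 -> C
10 -> B


Result: DBCB


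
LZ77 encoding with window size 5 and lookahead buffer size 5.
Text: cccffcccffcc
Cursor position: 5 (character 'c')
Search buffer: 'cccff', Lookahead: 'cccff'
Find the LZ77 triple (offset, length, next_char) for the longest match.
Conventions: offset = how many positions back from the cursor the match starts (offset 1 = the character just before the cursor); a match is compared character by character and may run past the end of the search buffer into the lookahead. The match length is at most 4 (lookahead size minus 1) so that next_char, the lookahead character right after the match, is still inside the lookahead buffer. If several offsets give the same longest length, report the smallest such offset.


Try each offset into the search buffer:
  offset=1 (pos 4, char 'f'): match length 0
  offset=2 (pos 3, char 'f'): match length 0
  offset=3 (pos 2, char 'c'): match length 1
  offset=4 (pos 1, char 'c'): match length 2
  offset=5 (pos 0, char 'c'): match length 4
Longest match has length 4 at offset 5.
next_char = character at position 5 + 4 = 9 -> 'f'

Best match: offset=5, length=4 (matching 'cccf' starting at position 0)
LZ77 triple: (5, 4, 'f')


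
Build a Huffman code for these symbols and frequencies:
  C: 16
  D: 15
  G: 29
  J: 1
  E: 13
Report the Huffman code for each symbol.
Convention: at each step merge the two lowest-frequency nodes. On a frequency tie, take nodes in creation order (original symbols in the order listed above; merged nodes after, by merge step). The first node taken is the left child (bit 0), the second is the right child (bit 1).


Huffman tree construction:
Step 1: Merge J(1) + E(13) = 14
Step 2: Merge (J+E)(14) + D(15) = 29
Step 3: Merge C(16) + G(29) = 45
Step 4: Merge ((J+E)+D)(29) + (C+G)(45) = 74
Read each symbol's code off the tree from the root (left child = 0, right child = 1).

Codes:
  C: 10 (length 2)
  D: 01 (length 2)
  G: 11 (length 2)
  J: 000 (length 3)
  E: 001 (length 3)
Average code length: 162/74 = 2.1892 bits/symbol


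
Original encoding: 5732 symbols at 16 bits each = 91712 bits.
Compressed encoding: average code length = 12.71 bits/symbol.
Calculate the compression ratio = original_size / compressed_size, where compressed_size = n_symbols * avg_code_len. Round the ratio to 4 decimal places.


original_size = n_symbols * orig_bits = 5732 * 16 = 91712 bits
compressed_size = n_symbols * avg_code_len = 5732 * 12.71 = 72853.72 bits
ratio = original_size / compressed_size = 91712 / 72853.72 = 1.2589

Compression ratio = 1.2589


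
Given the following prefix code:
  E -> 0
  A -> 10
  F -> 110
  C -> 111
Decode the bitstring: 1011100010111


Decoding step by step:
Bits 10 -> A
Bits 111 -> C
Bits 0 -> E
Bits 0 -> E
Bits 0 -> E
Bits 10 -> A
Bits 111 -> C


Decoded message: ACEEEAC


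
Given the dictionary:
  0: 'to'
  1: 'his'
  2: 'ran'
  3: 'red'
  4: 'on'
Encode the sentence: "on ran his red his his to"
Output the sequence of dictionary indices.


Look up each word in the dictionary:
  'on' -> 4
  'ran' -> 2
  'his' -> 1
  'red' -> 3
  'his' -> 1
  'his' -> 1
  'to' -> 0

Encoded: [4, 2, 1, 3, 1, 1, 0]


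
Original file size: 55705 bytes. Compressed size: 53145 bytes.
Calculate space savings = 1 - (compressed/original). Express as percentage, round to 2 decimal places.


ratio = compressed/original = 53145/55705 = 0.954044
savings = 1 - ratio = 1 - 0.954044 = 0.045956
as a percentage: 0.045956 * 100 = 4.6%

Space savings = 1 - 53145/55705 = 4.6%


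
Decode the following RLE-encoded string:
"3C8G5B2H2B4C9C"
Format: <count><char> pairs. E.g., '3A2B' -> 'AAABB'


Expanding each <count><char> pair:
  3C -> 'CCC'
  8G -> 'GGGGGGGG'
  5B -> 'BBBBB'
  2H -> 'HH'
  2B -> 'BB'
  4C -> 'CCCC'
  9C -> 'CCCCCCCCC'

Decoded = CCCGGGGGGGGBBBBBHHBBCCCCCCCCCCCCC


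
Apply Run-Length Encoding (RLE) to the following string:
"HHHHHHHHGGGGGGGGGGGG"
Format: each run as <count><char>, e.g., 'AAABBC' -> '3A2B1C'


Scanning runs left to right:
  i=0: run of 'H' x 8 -> '8H'
  i=8: run of 'G' x 12 -> '12G'

RLE = 8H12G


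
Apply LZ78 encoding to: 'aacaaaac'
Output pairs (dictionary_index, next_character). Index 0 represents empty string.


LZ78 encoding steps:
Dictionary: {0: ''}
Step 1: w='' (idx 0), next='a' -> output (0, 'a'), add 'a' as idx 1
Step 2: w='a' (idx 1), next='c' -> output (1, 'c'), add 'ac' as idx 2
Step 3: w='a' (idx 1), next='a' -> output (1, 'a'), add 'aa' as idx 3
Step 4: w='aa' (idx 3), next='c' -> output (3, 'c'), add 'aac' as idx 4


Encoded: [(0, 'a'), (1, 'c'), (1, 'a'), (3, 'c')]


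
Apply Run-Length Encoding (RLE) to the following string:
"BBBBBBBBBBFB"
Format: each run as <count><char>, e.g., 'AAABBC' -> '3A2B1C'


Scanning runs left to right:
  i=0: run of 'B' x 10 -> '10B'
  i=10: run of 'F' x 1 -> '1F'
  i=11: run of 'B' x 1 -> '1B'

RLE = 10B1F1B


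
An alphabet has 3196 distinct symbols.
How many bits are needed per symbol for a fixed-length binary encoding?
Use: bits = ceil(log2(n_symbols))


log2(3196) = 11.6421
Bracket: 2^11 = 2048 < 3196 <= 2^12 = 4096
So ceil(log2(3196)) = 12

bits = ceil(log2(3196)) = ceil(11.6421) = 12 bits


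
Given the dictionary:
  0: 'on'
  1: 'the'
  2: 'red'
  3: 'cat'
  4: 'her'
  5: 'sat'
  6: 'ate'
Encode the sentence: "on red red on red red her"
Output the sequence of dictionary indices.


Look up each word in the dictionary:
  'on' -> 0
  'red' -> 2
  'red' -> 2
  'on' -> 0
  'red' -> 2
  'red' -> 2
  'her' -> 4

Encoded: [0, 2, 2, 0, 2, 2, 4]


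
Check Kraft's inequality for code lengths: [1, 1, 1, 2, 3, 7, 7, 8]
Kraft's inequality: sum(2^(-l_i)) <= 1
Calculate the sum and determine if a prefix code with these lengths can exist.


Sum = 2^(-1) + 2^(-1) + 2^(-1) + 2^(-2) + 2^(-3) + 2^(-7) + 2^(-7) + 2^(-8)
    = 0.5 + 0.5 + 0.5 + 0.25 + 0.125 + 0.0078125 + 0.0078125 + 0.00390625
    = 485/256 = 1.89453125
Since 1.89453125 > 1, Kraft's inequality is NOT satisfied.
A prefix code with these lengths CANNOT exist.

Kraft sum = 1.89453125. Not satisfied.


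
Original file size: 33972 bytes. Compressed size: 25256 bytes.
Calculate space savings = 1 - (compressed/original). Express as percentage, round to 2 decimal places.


ratio = compressed/original = 25256/33972 = 0.743436
savings = 1 - ratio = 1 - 0.743436 = 0.256564
as a percentage: 0.256564 * 100 = 25.66%

Space savings = 1 - 25256/33972 = 25.66%


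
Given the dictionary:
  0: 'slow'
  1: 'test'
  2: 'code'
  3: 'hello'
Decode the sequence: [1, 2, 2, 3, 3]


Look up each index in the dictionary:
  1 -> 'test'
  2 -> 'code'
  2 -> 'code'
  3 -> 'hello'
  3 -> 'hello'

Decoded: "test code code hello hello"


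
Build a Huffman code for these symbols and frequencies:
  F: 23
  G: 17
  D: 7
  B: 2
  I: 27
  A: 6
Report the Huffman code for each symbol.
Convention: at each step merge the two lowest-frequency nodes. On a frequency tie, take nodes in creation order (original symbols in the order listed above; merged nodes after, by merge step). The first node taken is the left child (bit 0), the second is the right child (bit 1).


Huffman tree construction:
Step 1: Merge B(2) + A(6) = 8
Step 2: Merge D(7) + (B+A)(8) = 15
Step 3: Merge (D+(B+A))(15) + G(17) = 32
Step 4: Merge F(23) + I(27) = 50
Step 5: Merge ((D+(B+A))+G)(32) + (F+I)(50) = 82
Read each symbol's code off the tree from the root (left child = 0, right child = 1).

Codes:
  F: 10 (length 2)
  G: 01 (length 2)
  D: 000 (length 3)
  B: 0010 (length 4)
  I: 11 (length 2)
  A: 0011 (length 4)
Average code length: 187/82 = 2.2805 bits/symbol


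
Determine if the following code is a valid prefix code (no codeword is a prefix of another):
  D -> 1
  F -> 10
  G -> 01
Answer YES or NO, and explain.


Checking each pair (does one codeword prefix another?):
  D='1' vs F='10': prefix -- VIOLATION

NO -- this is NOT a valid prefix code. D (1) is a prefix of F (10).


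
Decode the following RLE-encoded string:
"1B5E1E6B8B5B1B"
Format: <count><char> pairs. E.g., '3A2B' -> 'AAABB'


Expanding each <count><char> pair:
  1B -> 'B'
  5E -> 'EEEEE'
  1E -> 'E'
  6B -> 'BBBBBB'
  8B -> 'BBBBBBBB'
  5B -> 'BBBBB'
  1B -> 'B'

Decoded = BEEEEEEBBBBBBBBBBBBBBBBBBBB


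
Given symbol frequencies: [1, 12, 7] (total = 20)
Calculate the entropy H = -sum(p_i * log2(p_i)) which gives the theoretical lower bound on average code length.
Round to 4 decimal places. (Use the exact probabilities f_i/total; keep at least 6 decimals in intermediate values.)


Per-symbol terms -p_i * log2(p_i) with p_i = f_i/20:
  p = 1/20 = 0.050000: log2(p) = -4.321928, -p*log2(p) = 0.216096
  p = 12/20 = 0.600000: log2(p) = -0.736966, -p*log2(p) = 0.442179
  p = 7/20 = 0.350000: log2(p) = -1.514573, -p*log2(p) = 0.530101
H = 0.216096 + 0.442179 + 0.530101 = 1.188376

H = 1.1884 bits/symbol


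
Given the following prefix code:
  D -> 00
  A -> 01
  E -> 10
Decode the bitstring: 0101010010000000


Decoding step by step:
Bits 01 -> A
Bits 01 -> A
Bits 01 -> A
Bits 00 -> D
Bits 10 -> E
Bits 00 -> D
Bits 00 -> D
Bits 00 -> D


Decoded message: AAADEDDD


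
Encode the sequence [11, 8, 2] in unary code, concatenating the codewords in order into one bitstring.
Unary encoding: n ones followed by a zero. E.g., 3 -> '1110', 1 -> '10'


Encode each number as n ones followed by a terminating 0:
  11 -> 111111111110 (12 bits)
  8 -> 111111110 (9 bits)
  2 -> 110 (3 bits)
Total length = 12 + 9 + 3 = 24 bits.

Unary([11, 8, 2]) = 111111111110111111110110 (24 bits)


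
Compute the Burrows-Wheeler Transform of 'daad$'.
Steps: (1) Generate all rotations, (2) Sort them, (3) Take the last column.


Rotations (sorted):
  0: $daad -> last char: d
  1: aad$d -> last char: d
  2: ad$da -> last char: a
  3: d$daa -> last char: a
  4: daad$ -> last char: $


BWT = ddaa$


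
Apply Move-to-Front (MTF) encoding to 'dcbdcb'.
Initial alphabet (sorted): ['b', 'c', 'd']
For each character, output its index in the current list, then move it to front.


MTF encoding:
'd': index 2 in ['b', 'c', 'd'] -> ['d', 'b', 'c']
'c': index 2 in ['d', 'b', 'c'] -> ['c', 'd', 'b']
'b': index 2 in ['c', 'd', 'b'] -> ['b', 'c', 'd']
'd': index 2 in ['b', 'c', 'd'] -> ['d', 'b', 'c']
'c': index 2 in ['d', 'b', 'c'] -> ['c', 'd', 'b']
'b': index 2 in ['c', 'd', 'b'] -> ['b', 'c', 'd']


Output: [2, 2, 2, 2, 2, 2]


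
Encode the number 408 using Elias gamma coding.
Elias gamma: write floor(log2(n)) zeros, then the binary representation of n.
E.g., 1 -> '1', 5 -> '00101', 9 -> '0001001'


num_bits = floor(log2(408)) + 1 = 9
leading_zeros = num_bits - 1 = 8
binary(408) = 110011000

Elias gamma(408) = '00000000' + '110011000' = 00000000110011000 (17 bits)


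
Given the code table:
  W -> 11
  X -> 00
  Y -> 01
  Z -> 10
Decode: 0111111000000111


Decoding:
01 -> Y
11 -> W
11 -> W
10 -> Z
00 -> X
00 -> X
01 -> Y
11 -> W


Result: YWWZXXYW


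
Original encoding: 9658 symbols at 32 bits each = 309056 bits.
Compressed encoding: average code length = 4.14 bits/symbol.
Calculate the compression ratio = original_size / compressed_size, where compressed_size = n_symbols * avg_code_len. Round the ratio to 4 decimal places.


original_size = n_symbols * orig_bits = 9658 * 32 = 309056 bits
compressed_size = n_symbols * avg_code_len = 9658 * 4.14 = 39984.12 bits
ratio = original_size / compressed_size = 309056 / 39984.12 = 7.7295

Compression ratio = 7.7295


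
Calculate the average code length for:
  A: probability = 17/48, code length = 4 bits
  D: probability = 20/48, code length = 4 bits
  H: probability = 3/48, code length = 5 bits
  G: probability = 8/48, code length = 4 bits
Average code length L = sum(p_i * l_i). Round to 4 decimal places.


Weighted contributions p_i * l_i:
  A: (17/48) * 4 = 68/48
  D: (20/48) * 4 = 80/48
  H: (3/48) * 5 = 15/48
  G: (8/48) * 4 = 32/48
Sum = (68 + 80 + 15 + 32)/48 = 195/48

L = 195/48 = 4.0625 bits/symbol


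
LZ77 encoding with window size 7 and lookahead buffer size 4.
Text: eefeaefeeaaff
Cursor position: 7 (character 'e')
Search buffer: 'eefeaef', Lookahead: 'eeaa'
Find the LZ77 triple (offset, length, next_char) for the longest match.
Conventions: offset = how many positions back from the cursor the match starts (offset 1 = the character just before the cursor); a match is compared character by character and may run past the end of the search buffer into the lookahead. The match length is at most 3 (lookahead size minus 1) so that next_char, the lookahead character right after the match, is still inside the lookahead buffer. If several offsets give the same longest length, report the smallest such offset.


Try each offset into the search buffer:
  offset=1 (pos 6, char 'f'): match length 0
  offset=2 (pos 5, char 'e'): match length 1
  offset=3 (pos 4, char 'a'): match length 0
  offset=4 (pos 3, char 'e'): match length 1
  offset=5 (pos 2, char 'f'): match length 0
  offset=6 (pos 1, char 'e'): match length 1
  offset=7 (pos 0, char 'e'): match length 2
Longest match has length 2 at offset 7.
next_char = character at position 7 + 2 = 9 -> 'a'

Best match: offset=7, length=2 (matching 'ee' starting at position 0)
LZ77 triple: (7, 2, 'a')


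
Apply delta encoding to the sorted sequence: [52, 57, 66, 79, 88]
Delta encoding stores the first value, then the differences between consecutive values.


First value: 52
Deltas:
  57 - 52 = 5
  66 - 57 = 9
  79 - 66 = 13
  88 - 79 = 9


Delta encoded: [52, 5, 9, 13, 9]


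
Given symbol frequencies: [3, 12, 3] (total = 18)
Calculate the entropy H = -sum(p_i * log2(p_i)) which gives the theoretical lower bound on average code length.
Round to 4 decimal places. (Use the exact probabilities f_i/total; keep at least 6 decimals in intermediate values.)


Per-symbol terms -p_i * log2(p_i) with p_i = f_i/18:
  p = 3/18 = 0.166667: log2(p) = -2.584963, -p*log2(p) = 0.430827
  p = 12/18 = 0.666667: log2(p) = -0.584963, -p*log2(p) = 0.389975
  p = 3/18 = 0.166667: log2(p) = -2.584963, -p*log2(p) = 0.430827
H = 0.430827 + 0.389975 + 0.430827 = 1.251629

H = 1.2516 bits/symbol


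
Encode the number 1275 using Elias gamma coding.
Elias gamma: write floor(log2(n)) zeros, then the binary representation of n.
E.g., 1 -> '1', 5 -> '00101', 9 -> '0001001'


num_bits = floor(log2(1275)) + 1 = 11
leading_zeros = num_bits - 1 = 10
binary(1275) = 10011111011

Elias gamma(1275) = '0000000000' + '10011111011' = 000000000010011111011 (21 bits)


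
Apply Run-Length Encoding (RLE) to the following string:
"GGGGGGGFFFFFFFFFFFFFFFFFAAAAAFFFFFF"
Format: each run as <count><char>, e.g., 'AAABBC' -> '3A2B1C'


Scanning runs left to right:
  i=0: run of 'G' x 7 -> '7G'
  i=7: run of 'F' x 17 -> '17F'
  i=24: run of 'A' x 5 -> '5A'
  i=29: run of 'F' x 6 -> '6F'

RLE = 7G17F5A6F


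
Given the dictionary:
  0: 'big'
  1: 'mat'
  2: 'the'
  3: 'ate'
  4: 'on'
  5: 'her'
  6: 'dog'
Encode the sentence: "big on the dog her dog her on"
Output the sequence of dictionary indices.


Look up each word in the dictionary:
  'big' -> 0
  'on' -> 4
  'the' -> 2
  'dog' -> 6
  'her' -> 5
  'dog' -> 6
  'her' -> 5
  'on' -> 4

Encoded: [0, 4, 2, 6, 5, 6, 5, 4]


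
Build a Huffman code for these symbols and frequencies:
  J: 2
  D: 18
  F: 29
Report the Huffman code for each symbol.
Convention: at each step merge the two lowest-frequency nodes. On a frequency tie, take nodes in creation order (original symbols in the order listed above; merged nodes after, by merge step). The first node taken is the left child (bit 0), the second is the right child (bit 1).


Huffman tree construction:
Step 1: Merge J(2) + D(18) = 20
Step 2: Merge (J+D)(20) + F(29) = 49
Read each symbol's code off the tree from the root (left child = 0, right child = 1).

Codes:
  J: 00 (length 2)
  D: 01 (length 2)
  F: 1 (length 1)
Average code length: 69/49 = 1.4082 bits/symbol


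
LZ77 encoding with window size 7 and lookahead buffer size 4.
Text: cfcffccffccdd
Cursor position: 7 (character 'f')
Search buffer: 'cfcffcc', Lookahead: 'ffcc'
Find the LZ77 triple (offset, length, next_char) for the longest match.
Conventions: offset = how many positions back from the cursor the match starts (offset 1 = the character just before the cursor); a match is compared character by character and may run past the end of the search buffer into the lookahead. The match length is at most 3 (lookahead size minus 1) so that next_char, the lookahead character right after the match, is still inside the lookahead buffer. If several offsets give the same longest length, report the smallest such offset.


Try each offset into the search buffer:
  offset=1 (pos 6, char 'c'): match length 0
  offset=2 (pos 5, char 'c'): match length 0
  offset=3 (pos 4, char 'f'): match length 1
  offset=4 (pos 3, char 'f'): match length 3
  offset=5 (pos 2, char 'c'): match length 0
  offset=6 (pos 1, char 'f'): match length 1
  offset=7 (pos 0, char 'c'): match length 0
Longest match has length 3 at offset 4.
next_char = character at position 7 + 3 = 10 -> 'c'

Best match: offset=4, length=3 (matching 'ffc' starting at position 3)
LZ77 triple: (4, 3, 'c')


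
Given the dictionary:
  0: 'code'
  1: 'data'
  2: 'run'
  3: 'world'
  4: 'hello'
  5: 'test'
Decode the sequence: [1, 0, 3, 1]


Look up each index in the dictionary:
  1 -> 'data'
  0 -> 'code'
  3 -> 'world'
  1 -> 'data'

Decoded: "data code world data"


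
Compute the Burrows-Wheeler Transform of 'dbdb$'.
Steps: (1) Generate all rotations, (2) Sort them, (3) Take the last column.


Rotations (sorted):
  0: $dbdb -> last char: b
  1: b$dbd -> last char: d
  2: bdb$d -> last char: d
  3: db$db -> last char: b
  4: dbdb$ -> last char: $


BWT = bddb$


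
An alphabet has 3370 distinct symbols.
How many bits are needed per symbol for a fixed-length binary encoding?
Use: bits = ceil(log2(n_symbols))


log2(3370) = 11.7185
Bracket: 2^11 = 2048 < 3370 <= 2^12 = 4096
So ceil(log2(3370)) = 12

bits = ceil(log2(3370)) = ceil(11.7185) = 12 bits


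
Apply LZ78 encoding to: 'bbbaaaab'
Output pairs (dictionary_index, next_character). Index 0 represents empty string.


LZ78 encoding steps:
Dictionary: {0: ''}
Step 1: w='' (idx 0), next='b' -> output (0, 'b'), add 'b' as idx 1
Step 2: w='b' (idx 1), next='b' -> output (1, 'b'), add 'bb' as idx 2
Step 3: w='' (idx 0), next='a' -> output (0, 'a'), add 'a' as idx 3
Step 4: w='a' (idx 3), next='a' -> output (3, 'a'), add 'aa' as idx 4
Step 5: w='a' (idx 3), next='b' -> output (3, 'b'), add 'ab' as idx 5


Encoded: [(0, 'b'), (1, 'b'), (0, 'a'), (3, 'a'), (3, 'b')]


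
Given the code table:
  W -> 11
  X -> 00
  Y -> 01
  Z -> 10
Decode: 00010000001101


Decoding:
00 -> X
01 -> Y
00 -> X
00 -> X
00 -> X
11 -> W
01 -> Y


Result: XYXXXWY


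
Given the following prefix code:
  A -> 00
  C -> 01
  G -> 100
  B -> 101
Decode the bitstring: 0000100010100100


Decoding step by step:
Bits 00 -> A
Bits 00 -> A
Bits 100 -> G
Bits 01 -> C
Bits 01 -> C
Bits 00 -> A
Bits 100 -> G


Decoded message: AAGCCAG


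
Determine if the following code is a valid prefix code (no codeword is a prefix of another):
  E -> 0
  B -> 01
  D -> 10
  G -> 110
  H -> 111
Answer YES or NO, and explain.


Checking each pair (does one codeword prefix another?):
  E='0' vs B='01': prefix -- VIOLATION

NO -- this is NOT a valid prefix code. E (0) is a prefix of B (01).


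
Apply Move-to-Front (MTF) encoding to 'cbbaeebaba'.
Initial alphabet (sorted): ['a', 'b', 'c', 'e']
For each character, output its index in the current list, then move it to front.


MTF encoding:
'c': index 2 in ['a', 'b', 'c', 'e'] -> ['c', 'a', 'b', 'e']
'b': index 2 in ['c', 'a', 'b', 'e'] -> ['b', 'c', 'a', 'e']
'b': index 0 in ['b', 'c', 'a', 'e'] -> ['b', 'c', 'a', 'e']
'a': index 2 in ['b', 'c', 'a', 'e'] -> ['a', 'b', 'c', 'e']
'e': index 3 in ['a', 'b', 'c', 'e'] -> ['e', 'a', 'b', 'c']
'e': index 0 in ['e', 'a', 'b', 'c'] -> ['e', 'a', 'b', 'c']
'b': index 2 in ['e', 'a', 'b', 'c'] -> ['b', 'e', 'a', 'c']
'a': index 2 in ['b', 'e', 'a', 'c'] -> ['a', 'b', 'e', 'c']
'b': index 1 in ['a', 'b', 'e', 'c'] -> ['b', 'a', 'e', 'c']
'a': index 1 in ['b', 'a', 'e', 'c'] -> ['a', 'b', 'e', 'c']


Output: [2, 2, 0, 2, 3, 0, 2, 2, 1, 1]


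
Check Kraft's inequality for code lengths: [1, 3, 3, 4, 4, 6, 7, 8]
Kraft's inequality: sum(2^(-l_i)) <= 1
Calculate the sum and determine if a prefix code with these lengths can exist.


Sum = 2^(-1) + 2^(-3) + 2^(-3) + 2^(-4) + 2^(-4) + 2^(-6) + 2^(-7) + 2^(-8)
    = 0.5 + 0.125 + 0.125 + 0.0625 + 0.0625 + 0.015625 + 0.0078125 + 0.00390625
    = 231/256 = 0.90234375
Since 0.90234375 <= 1, Kraft's inequality IS satisfied.
A prefix code with these lengths CAN exist.

Kraft sum = 0.90234375. Satisfied.


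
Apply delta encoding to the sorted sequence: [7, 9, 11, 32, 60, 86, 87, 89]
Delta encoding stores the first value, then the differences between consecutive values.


First value: 7
Deltas:
  9 - 7 = 2
  11 - 9 = 2
  32 - 11 = 21
  60 - 32 = 28
  86 - 60 = 26
  87 - 86 = 1
  89 - 87 = 2


Delta encoded: [7, 2, 2, 21, 28, 26, 1, 2]


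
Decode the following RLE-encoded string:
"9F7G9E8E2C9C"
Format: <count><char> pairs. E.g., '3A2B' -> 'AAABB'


Expanding each <count><char> pair:
  9F -> 'FFFFFFFFF'
  7G -> 'GGGGGGG'
  9E -> 'EEEEEEEEE'
  8E -> 'EEEEEEEE'
  2C -> 'CC'
  9C -> 'CCCCCCCCC'

Decoded = FFFFFFFFFGGGGGGGEEEEEEEEEEEEEEEEECCCCCCCCCCC


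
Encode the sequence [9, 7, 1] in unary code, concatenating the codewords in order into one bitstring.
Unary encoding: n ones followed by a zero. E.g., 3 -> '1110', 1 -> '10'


Encode each number as n ones followed by a terminating 0:
  9 -> 1111111110 (10 bits)
  7 -> 11111110 (8 bits)
  1 -> 10 (2 bits)
Total length = 10 + 8 + 2 = 20 bits.

Unary([9, 7, 1]) = 11111111101111111010 (20 bits)


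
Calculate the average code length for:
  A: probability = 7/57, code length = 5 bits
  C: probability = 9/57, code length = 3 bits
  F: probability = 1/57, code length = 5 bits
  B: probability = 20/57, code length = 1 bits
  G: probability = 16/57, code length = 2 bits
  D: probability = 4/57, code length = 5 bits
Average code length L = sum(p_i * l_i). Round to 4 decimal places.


Weighted contributions p_i * l_i:
  A: (7/57) * 5 = 35/57
  C: (9/57) * 3 = 27/57
  F: (1/57) * 5 = 5/57
  B: (20/57) * 1 = 20/57
  G: (16/57) * 2 = 32/57
  D: (4/57) * 5 = 20/57
Sum = (35 + 27 + 5 + 20 + 32 + 20)/57 = 139/57

L = 139/57 = 2.4386 bits/symbol


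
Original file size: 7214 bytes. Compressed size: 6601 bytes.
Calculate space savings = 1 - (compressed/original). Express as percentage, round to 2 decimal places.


ratio = compressed/original = 6601/7214 = 0.915026
savings = 1 - ratio = 1 - 0.915026 = 0.084974
as a percentage: 0.084974 * 100 = 8.5%

Space savings = 1 - 6601/7214 = 8.5%


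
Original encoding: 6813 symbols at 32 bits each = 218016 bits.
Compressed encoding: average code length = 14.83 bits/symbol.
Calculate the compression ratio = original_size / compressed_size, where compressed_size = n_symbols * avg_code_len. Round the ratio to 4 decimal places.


original_size = n_symbols * orig_bits = 6813 * 32 = 218016 bits
compressed_size = n_symbols * avg_code_len = 6813 * 14.83 = 101036.79 bits
ratio = original_size / compressed_size = 218016 / 101036.79 = 2.1578

Compression ratio = 2.1578


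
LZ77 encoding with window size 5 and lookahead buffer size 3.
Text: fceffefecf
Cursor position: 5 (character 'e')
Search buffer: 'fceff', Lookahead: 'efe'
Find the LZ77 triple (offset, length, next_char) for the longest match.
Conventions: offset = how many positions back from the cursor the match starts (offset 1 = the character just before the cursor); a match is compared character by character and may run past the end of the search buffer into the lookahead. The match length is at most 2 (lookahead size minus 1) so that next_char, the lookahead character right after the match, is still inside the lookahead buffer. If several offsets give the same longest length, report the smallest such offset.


Try each offset into the search buffer:
  offset=1 (pos 4, char 'f'): match length 0
  offset=2 (pos 3, char 'f'): match length 0
  offset=3 (pos 2, char 'e'): match length 2
  offset=4 (pos 1, char 'c'): match length 0
  offset=5 (pos 0, char 'f'): match length 0
Longest match has length 2 at offset 3.
next_char = character at position 5 + 2 = 7 -> 'e'

Best match: offset=3, length=2 (matching 'ef' starting at position 2)
LZ77 triple: (3, 2, 'e')


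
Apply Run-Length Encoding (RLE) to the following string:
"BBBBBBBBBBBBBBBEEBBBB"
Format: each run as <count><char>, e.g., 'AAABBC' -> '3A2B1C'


Scanning runs left to right:
  i=0: run of 'B' x 15 -> '15B'
  i=15: run of 'E' x 2 -> '2E'
  i=17: run of 'B' x 4 -> '4B'

RLE = 15B2E4B


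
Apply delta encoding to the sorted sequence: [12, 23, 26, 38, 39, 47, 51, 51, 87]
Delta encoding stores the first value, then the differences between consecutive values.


First value: 12
Deltas:
  23 - 12 = 11
  26 - 23 = 3
  38 - 26 = 12
  39 - 38 = 1
  47 - 39 = 8
  51 - 47 = 4
  51 - 51 = 0
  87 - 51 = 36


Delta encoded: [12, 11, 3, 12, 1, 8, 4, 0, 36]


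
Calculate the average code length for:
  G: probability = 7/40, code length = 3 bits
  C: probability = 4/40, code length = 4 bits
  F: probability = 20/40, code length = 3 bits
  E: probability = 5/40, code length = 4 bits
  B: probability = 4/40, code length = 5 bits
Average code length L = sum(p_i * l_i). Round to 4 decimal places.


Weighted contributions p_i * l_i:
  G: (7/40) * 3 = 21/40
  C: (4/40) * 4 = 16/40
  F: (20/40) * 3 = 60/40
  E: (5/40) * 4 = 20/40
  B: (4/40) * 5 = 20/40
Sum = (21 + 16 + 60 + 20 + 20)/40 = 137/40

L = 137/40 = 3.4250 bits/symbol


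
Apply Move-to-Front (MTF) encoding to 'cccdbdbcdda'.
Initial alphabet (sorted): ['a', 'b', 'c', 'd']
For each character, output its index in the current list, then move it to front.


MTF encoding:
'c': index 2 in ['a', 'b', 'c', 'd'] -> ['c', 'a', 'b', 'd']
'c': index 0 in ['c', 'a', 'b', 'd'] -> ['c', 'a', 'b', 'd']
'c': index 0 in ['c', 'a', 'b', 'd'] -> ['c', 'a', 'b', 'd']
'd': index 3 in ['c', 'a', 'b', 'd'] -> ['d', 'c', 'a', 'b']
'b': index 3 in ['d', 'c', 'a', 'b'] -> ['b', 'd', 'c', 'a']
'd': index 1 in ['b', 'd', 'c', 'a'] -> ['d', 'b', 'c', 'a']
'b': index 1 in ['d', 'b', 'c', 'a'] -> ['b', 'd', 'c', 'a']
'c': index 2 in ['b', 'd', 'c', 'a'] -> ['c', 'b', 'd', 'a']
'd': index 2 in ['c', 'b', 'd', 'a'] -> ['d', 'c', 'b', 'a']
'd': index 0 in ['d', 'c', 'b', 'a'] -> ['d', 'c', 'b', 'a']
'a': index 3 in ['d', 'c', 'b', 'a'] -> ['a', 'd', 'c', 'b']


Output: [2, 0, 0, 3, 3, 1, 1, 2, 2, 0, 3]


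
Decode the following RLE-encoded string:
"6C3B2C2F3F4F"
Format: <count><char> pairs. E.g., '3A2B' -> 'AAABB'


Expanding each <count><char> pair:
  6C -> 'CCCCCC'
  3B -> 'BBB'
  2C -> 'CC'
  2F -> 'FF'
  3F -> 'FFF'
  4F -> 'FFFF'

Decoded = CCCCCCBBBCCFFFFFFFFF


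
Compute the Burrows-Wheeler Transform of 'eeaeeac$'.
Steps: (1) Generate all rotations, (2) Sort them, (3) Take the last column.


Rotations (sorted):
  0: $eeaeeac -> last char: c
  1: ac$eeaee -> last char: e
  2: aeeac$ee -> last char: e
  3: c$eeaeea -> last char: a
  4: eac$eeae -> last char: e
  5: eaeeac$e -> last char: e
  6: eeac$eea -> last char: a
  7: eeaeeac$ -> last char: $


BWT = ceeaeea$


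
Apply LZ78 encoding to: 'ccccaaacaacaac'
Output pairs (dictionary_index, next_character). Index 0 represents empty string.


LZ78 encoding steps:
Dictionary: {0: ''}
Step 1: w='' (idx 0), next='c' -> output (0, 'c'), add 'c' as idx 1
Step 2: w='c' (idx 1), next='c' -> output (1, 'c'), add 'cc' as idx 2
Step 3: w='c' (idx 1), next='a' -> output (1, 'a'), add 'ca' as idx 3
Step 4: w='' (idx 0), next='a' -> output (0, 'a'), add 'a' as idx 4
Step 5: w='a' (idx 4), next='c' -> output (4, 'c'), add 'ac' as idx 5
Step 6: w='a' (idx 4), next='a' -> output (4, 'a'), add 'aa' as idx 6
Step 7: w='ca' (idx 3), next='a' -> output (3, 'a'), add 'caa' as idx 7
Step 8: w='c' (idx 1), end of input -> output (1, '')


Encoded: [(0, 'c'), (1, 'c'), (1, 'a'), (0, 'a'), (4, 'c'), (4, 'a'), (3, 'a'), (1, '')]


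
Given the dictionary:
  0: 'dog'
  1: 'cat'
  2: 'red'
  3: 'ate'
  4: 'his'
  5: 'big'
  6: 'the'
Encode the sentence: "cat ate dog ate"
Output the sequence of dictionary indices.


Look up each word in the dictionary:
  'cat' -> 1
  'ate' -> 3
  'dog' -> 0
  'ate' -> 3

Encoded: [1, 3, 0, 3]


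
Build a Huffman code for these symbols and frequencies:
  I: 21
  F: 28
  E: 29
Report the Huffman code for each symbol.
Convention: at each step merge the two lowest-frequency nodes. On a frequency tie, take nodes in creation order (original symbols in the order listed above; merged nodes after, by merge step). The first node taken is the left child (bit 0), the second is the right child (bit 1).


Huffman tree construction:
Step 1: Merge I(21) + F(28) = 49
Step 2: Merge E(29) + (I+F)(49) = 78
Read each symbol's code off the tree from the root (left child = 0, right child = 1).

Codes:
  I: 10 (length 2)
  F: 11 (length 2)
  E: 0 (length 1)
Average code length: 127/78 = 1.6282 bits/symbol


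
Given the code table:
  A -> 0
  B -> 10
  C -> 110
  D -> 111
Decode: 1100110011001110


Decoding:
110 -> C
0 -> A
110 -> C
0 -> A
110 -> C
0 -> A
111 -> D
0 -> A


Result: CACACADA


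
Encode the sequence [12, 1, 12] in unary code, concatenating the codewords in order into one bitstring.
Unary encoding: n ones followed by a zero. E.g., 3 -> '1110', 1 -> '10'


Encode each number as n ones followed by a terminating 0:
  12 -> 1111111111110 (13 bits)
  1 -> 10 (2 bits)
  12 -> 1111111111110 (13 bits)
Total length = 13 + 2 + 13 = 28 bits.

Unary([12, 1, 12]) = 1111111111110101111111111110 (28 bits)


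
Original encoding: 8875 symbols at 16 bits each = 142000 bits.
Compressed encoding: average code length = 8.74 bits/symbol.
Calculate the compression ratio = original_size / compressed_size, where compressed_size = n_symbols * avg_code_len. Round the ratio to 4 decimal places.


original_size = n_symbols * orig_bits = 8875 * 16 = 142000 bits
compressed_size = n_symbols * avg_code_len = 8875 * 8.74 = 77567.5 bits
ratio = original_size / compressed_size = 142000 / 77567.5 = 1.8307

Compression ratio = 1.8307


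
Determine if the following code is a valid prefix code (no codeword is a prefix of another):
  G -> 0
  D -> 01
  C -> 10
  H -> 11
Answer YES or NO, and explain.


Checking each pair (does one codeword prefix another?):
  G='0' vs D='01': prefix -- VIOLATION

NO -- this is NOT a valid prefix code. G (0) is a prefix of D (01).


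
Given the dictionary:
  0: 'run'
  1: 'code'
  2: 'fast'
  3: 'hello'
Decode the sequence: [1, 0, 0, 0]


Look up each index in the dictionary:
  1 -> 'code'
  0 -> 'run'
  0 -> 'run'
  0 -> 'run'

Decoded: "code run run run"


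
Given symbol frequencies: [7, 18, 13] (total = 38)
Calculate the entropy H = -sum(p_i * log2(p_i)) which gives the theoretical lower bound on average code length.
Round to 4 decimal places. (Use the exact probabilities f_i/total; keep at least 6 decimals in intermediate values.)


Per-symbol terms -p_i * log2(p_i) with p_i = f_i/38:
  p = 7/38 = 0.184211: log2(p) = -2.440573, -p*log2(p) = 0.449579
  p = 18/38 = 0.473684: log2(p) = -1.078003, -p*log2(p) = 0.510633
  p = 13/38 = 0.342105: log2(p) = -1.547488, -p*log2(p) = 0.529404
H = 0.449579 + 0.510633 + 0.529404 = 1.489616

H = 1.4896 bits/symbol


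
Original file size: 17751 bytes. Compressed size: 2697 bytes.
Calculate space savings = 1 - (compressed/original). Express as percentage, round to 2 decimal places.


ratio = compressed/original = 2697/17751 = 0.151935
savings = 1 - ratio = 1 - 0.151935 = 0.848065
as a percentage: 0.848065 * 100 = 84.81%

Space savings = 1 - 2697/17751 = 84.81%


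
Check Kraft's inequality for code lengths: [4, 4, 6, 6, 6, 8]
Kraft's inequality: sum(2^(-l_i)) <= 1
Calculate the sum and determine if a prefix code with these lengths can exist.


Sum = 2^(-4) + 2^(-4) + 2^(-6) + 2^(-6) + 2^(-6) + 2^(-8)
    = 0.0625 + 0.0625 + 0.015625 + 0.015625 + 0.015625 + 0.00390625
    = 45/256 = 0.17578125
Since 0.17578125 <= 1, Kraft's inequality IS satisfied.
A prefix code with these lengths CAN exist.

Kraft sum = 0.17578125. Satisfied.


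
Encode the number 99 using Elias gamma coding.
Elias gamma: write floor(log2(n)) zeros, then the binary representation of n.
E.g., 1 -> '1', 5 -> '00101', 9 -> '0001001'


num_bits = floor(log2(99)) + 1 = 7
leading_zeros = num_bits - 1 = 6
binary(99) = 1100011

Elias gamma(99) = '000000' + '1100011' = 0000001100011 (13 bits)


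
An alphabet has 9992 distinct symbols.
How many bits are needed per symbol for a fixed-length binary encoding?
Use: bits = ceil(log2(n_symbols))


log2(9992) = 13.2866
Bracket: 2^13 = 8192 < 9992 <= 2^14 = 16384
So ceil(log2(9992)) = 14

bits = ceil(log2(9992)) = ceil(13.2866) = 14 bits


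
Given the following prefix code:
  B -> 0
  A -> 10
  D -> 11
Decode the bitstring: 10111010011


Decoding step by step:
Bits 10 -> A
Bits 11 -> D
Bits 10 -> A
Bits 10 -> A
Bits 0 -> B
Bits 11 -> D


Decoded message: ADAABD


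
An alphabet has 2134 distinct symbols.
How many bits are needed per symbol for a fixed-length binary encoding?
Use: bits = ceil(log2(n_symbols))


log2(2134) = 11.0593
Bracket: 2^11 = 2048 < 2134 <= 2^12 = 4096
So ceil(log2(2134)) = 12

bits = ceil(log2(2134)) = ceil(11.0593) = 12 bits


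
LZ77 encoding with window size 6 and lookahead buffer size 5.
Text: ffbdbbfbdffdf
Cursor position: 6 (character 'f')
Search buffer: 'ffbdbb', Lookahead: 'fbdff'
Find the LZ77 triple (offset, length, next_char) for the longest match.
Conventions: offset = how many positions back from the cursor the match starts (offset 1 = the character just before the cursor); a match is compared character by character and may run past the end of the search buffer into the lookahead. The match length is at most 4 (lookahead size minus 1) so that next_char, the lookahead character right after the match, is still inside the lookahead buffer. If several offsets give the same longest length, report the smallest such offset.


Try each offset into the search buffer:
  offset=1 (pos 5, char 'b'): match length 0
  offset=2 (pos 4, char 'b'): match length 0
  offset=3 (pos 3, char 'd'): match length 0
  offset=4 (pos 2, char 'b'): match length 0
  offset=5 (pos 1, char 'f'): match length 3
  offset=6 (pos 0, char 'f'): match length 1
Longest match has length 3 at offset 5.
next_char = character at position 6 + 3 = 9 -> 'f'

Best match: offset=5, length=3 (matching 'fbd' starting at position 1)
LZ77 triple: (5, 3, 'f')


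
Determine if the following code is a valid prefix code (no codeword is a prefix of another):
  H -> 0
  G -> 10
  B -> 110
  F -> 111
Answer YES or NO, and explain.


Checking each pair (does one codeword prefix another?):
  H='0' vs G='10': no prefix
  H='0' vs B='110': no prefix
  H='0' vs F='111': no prefix
  G='10' vs H='0': no prefix
  G='10' vs B='110': no prefix
  G='10' vs F='111': no prefix
  B='110' vs H='0': no prefix
  B='110' vs G='10': no prefix
  B='110' vs F='111': no prefix
  F='111' vs H='0': no prefix
  F='111' vs G='10': no prefix
  F='111' vs B='110': no prefix
No violation found over all pairs.

YES -- this is a valid prefix code. No codeword is a prefix of any other codeword.


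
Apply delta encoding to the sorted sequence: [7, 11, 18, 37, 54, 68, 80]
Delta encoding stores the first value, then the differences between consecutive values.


First value: 7
Deltas:
  11 - 7 = 4
  18 - 11 = 7
  37 - 18 = 19
  54 - 37 = 17
  68 - 54 = 14
  80 - 68 = 12


Delta encoded: [7, 4, 7, 19, 17, 14, 12]
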